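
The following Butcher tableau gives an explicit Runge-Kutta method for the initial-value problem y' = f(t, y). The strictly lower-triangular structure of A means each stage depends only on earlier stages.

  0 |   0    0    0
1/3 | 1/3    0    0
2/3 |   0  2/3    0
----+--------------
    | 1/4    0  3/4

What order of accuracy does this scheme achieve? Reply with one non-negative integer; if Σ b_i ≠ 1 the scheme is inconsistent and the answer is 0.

3

b = (1/4, 0, 3/4)
c = (0, 1/3, 2/3)
Ac = (0, 0, 2/9)
Σ b_i: 1/4·1 + 3/4·1 = 1 ✓
b·c: 3/4·2/3 = 1/2 ✓
b·c²: 3/4·4/9 = 1/3 ✓
b·Ac: 3/4·2/9 = 1/6 ✓; 3 stages ⇒ order 3.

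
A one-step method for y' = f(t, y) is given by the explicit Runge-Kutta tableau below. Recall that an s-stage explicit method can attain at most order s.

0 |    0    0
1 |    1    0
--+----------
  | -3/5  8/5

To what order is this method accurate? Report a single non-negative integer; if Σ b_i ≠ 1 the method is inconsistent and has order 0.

b = (-3/5, 8/5)
c = (0, 1)
Σ b_i: (-3/5)·1 + 8/5·1 = 1 ✓
b·c: 8/5·1 = 8/5 ≠ 1/2 ⇒ order 1.

1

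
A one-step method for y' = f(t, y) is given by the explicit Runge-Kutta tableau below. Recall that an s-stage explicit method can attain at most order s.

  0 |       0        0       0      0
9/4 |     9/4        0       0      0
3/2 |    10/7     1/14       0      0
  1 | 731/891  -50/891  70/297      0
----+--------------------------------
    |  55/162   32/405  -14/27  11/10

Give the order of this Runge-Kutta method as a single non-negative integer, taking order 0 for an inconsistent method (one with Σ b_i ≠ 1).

b = (55/162, 32/405, -14/27, 11/10)
c = (0, 9/4, 3/2, 1)
Ac = (0, 0, 9/56, 5/22)
Σ b_i: 55/162·1 + 32/405·1 + (-14/27)·1 + 11/10·1 = 1 ✓
b·c: 32/405·9/4 + (-14/27)·3/2 + 11/10·1 = 1/2 ✓
b·c²: 32/405·81/16 + (-14/27)·9/4 + 11/10·1 = 1/3 ✓
b·Ac: (-14/27)·9/56 + 11/10·5/22 = 1/6 ✓
b·c³: 32/405·729/64 + (-14/27)·27/8 + 11/10·1 = 1/4 ✓
b·(c∘Ac): (-14/27)·27/112 + 11/10·5/22 = 1/8 ✓
b·Ac²: (-14/27)·81/224 + 11/10·65/264 = 1/12 ✓
b·A²c: 11/10·5/132 = 1/24 ✓; 4 stages ⇒ order 4.

4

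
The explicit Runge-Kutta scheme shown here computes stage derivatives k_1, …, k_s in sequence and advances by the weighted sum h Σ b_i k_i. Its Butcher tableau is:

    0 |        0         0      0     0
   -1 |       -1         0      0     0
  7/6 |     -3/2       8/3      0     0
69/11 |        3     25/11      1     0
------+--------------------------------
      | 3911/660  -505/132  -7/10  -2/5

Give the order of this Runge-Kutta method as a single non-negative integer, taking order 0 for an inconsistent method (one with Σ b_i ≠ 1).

2

b = (3911/660, -505/132, -7/10, -2/5)
c = (0, -1, 7/6, 69/11)
Ac = (0, 0, -8/3, -73/66)
Σ b_i: 3911/660·1 + (-505/132)·1 + (-7/10)·1 + (-2/5)·1 = 1 ✓
b·c: (-505/132)·(-1) + (-7/10)·7/6 + (-2/5)·69/11 = 1/2 ✓
b·c²: (-505/132)·1 + (-7/10)·49/36 + (-2/5)·4761/121 = -893737/43560 ≠ 1/3 ⇒ order 2.
b·Ac: (-7/10)·(-8/3) + (-2/5)·(-73/66) = 127/55 ≠ 1/6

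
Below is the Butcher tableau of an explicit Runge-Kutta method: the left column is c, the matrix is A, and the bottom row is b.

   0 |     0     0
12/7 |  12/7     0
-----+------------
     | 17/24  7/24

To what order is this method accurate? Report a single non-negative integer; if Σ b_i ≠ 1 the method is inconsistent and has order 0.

2

b = (17/24, 7/24)
c = (0, 12/7)
Σ b_i: 17/24·1 + 7/24·1 = 1 ✓
b·c: 7/24·12/7 = 1/2 ✓; 2 stages ⇒ order 2.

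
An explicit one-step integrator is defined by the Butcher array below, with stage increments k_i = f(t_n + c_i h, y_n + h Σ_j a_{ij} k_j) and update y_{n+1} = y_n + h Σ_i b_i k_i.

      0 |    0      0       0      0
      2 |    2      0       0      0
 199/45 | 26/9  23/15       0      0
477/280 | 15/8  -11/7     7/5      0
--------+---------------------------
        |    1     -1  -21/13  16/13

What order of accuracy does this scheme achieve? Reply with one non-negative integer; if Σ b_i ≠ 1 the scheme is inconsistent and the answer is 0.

0

b = (1, -1, -21/13, 16/13)
c = (0, 2, 199/45, 477/280)
Ac = (0, 0, 46/15, 4801/1575)
Σ b_i: 1·1 + (-1)·1 + (-21/13)·1 + 16/13·1 = -5/13 ≠ 1 ⇒ order 0.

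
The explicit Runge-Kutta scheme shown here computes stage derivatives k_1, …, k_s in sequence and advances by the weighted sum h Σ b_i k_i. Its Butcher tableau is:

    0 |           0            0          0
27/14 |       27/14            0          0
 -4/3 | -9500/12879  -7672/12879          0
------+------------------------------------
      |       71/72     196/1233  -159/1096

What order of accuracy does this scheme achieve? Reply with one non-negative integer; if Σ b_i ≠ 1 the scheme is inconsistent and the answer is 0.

3

b = (71/72, 196/1233, -159/1096)
c = (0, 27/14, -4/3)
Ac = (0, 0, -548/477)
Σ b_i: 71/72·1 + 196/1233·1 + (-159/1096)·1 = 1 ✓
b·c: 196/1233·27/14 + (-159/1096)·(-4/3) = 1/2 ✓
b·c²: 196/1233·729/196 + (-159/1096)·16/9 = 1/3 ✓
b·Ac: (-159/1096)·(-548/477) = 1/6 ✓; 3 stages ⇒ order 3.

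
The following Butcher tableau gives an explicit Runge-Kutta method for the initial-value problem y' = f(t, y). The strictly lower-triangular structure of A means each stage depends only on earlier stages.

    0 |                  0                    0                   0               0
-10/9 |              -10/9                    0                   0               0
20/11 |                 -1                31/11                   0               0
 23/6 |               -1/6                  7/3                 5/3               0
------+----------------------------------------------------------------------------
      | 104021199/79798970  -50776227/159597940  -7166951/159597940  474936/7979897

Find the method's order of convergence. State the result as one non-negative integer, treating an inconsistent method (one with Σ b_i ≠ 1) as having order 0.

3

b = (104021199/79798970, -50776227/159597940, -7166951/159597940, 474936/7979897)
c = (0, -10/9, 20/11, 23/6)
Ac = (0, 0, -310/99, 130/297)
Σ b_i: 104021199/79798970·1 + (-50776227/159597940)·1 + (-7166951/159597940)·1 + 474936/7979897·1 = 1 ✓
b·c: (-50776227/159597940)·(-10/9) + (-7166951/159597940)·20/11 + 474936/7979897·23/6 = 1/2 ✓
b·c²: (-50776227/159597940)·100/81 + (-7166951/159597940)·400/121 + 474936/7979897·529/36 = 1/3 ✓
b·Ac: (-7166951/159597940)·(-310/99) + 474936/7979897·130/297 = 1/6 ✓
b·c³: (-50776227/159597940)·(-1000/729) + (-7166951/159597940)·8000/1331 + 474936/7979897·12167/216 = 926681881/263336601 ≠ 1/4 ⇒ order 3.
b·(c∘Ac): (-7166951/159597940)·(-6200/1089) + 474936/7979897·1495/891 = 76600870/215457219 ≠ 1/8
b·Ac²: (-7166951/159597940)·3100/891 + 474936/7979897·246700/29403 = 813209665/2370029409 ≠ 1/12
b·A²c: 474936/7979897·(-1550/297) = -22307600/71819073 ≠ 1/24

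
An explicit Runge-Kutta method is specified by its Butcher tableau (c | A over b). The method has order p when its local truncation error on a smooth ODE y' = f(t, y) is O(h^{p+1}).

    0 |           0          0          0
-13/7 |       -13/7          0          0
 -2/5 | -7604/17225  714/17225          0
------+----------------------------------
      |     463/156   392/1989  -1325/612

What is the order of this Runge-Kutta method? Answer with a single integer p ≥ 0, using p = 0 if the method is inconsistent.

3

b = (463/156, 392/1989, -1325/612)
c = (0, -13/7, -2/5)
Ac = (0, 0, -102/1325)
Σ b_i: 463/156·1 + 392/1989·1 + (-1325/612)·1 = 1 ✓
b·c: 392/1989·(-13/7) + (-1325/612)·(-2/5) = 1/2 ✓
b·c²: 392/1989·169/49 + (-1325/612)·4/25 = 1/3 ✓
b·Ac: (-1325/612)·(-102/1325) = 1/6 ✓; 3 stages ⇒ order 3.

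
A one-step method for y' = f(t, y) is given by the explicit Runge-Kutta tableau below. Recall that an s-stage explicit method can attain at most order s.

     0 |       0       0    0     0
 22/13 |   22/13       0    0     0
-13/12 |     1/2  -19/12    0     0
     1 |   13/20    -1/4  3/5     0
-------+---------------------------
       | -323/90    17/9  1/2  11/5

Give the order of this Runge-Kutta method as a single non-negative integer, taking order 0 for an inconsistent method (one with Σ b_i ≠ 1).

1

b = (-323/90, 17/9, 1/2, 11/5)
c = (0, 22/13, -13/12, 1)
Ac = (0, 0, -209/78, -279/260)
Σ b_i: (-323/90)·1 + 17/9·1 + 1/2·1 + 11/5·1 = 1 ✓
b·c: 17/9·22/13 + 1/2·(-13/12) + 11/5·1 = 22721/4680 ≠ 1/2 ⇒ order 1.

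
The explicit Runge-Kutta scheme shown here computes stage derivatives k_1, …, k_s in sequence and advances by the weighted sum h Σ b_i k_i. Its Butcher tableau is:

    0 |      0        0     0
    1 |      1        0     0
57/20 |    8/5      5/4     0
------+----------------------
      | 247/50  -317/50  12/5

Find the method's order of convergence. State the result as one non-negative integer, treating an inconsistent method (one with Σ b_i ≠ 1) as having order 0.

2

b = (247/50, -317/50, 12/5)
c = (0, 1, 57/20)
Ac = (0, 0, 5/4)
Σ b_i: 247/50·1 + (-317/50)·1 + 12/5·1 = 1 ✓
b·c: (-317/50)·1 + 12/5·57/20 = 1/2 ✓
b·c²: (-317/50)·1 + 12/5·3249/400 = 6577/500 ≠ 1/3 ⇒ order 2.
b·Ac: 12/5·5/4 = 3 ≠ 1/6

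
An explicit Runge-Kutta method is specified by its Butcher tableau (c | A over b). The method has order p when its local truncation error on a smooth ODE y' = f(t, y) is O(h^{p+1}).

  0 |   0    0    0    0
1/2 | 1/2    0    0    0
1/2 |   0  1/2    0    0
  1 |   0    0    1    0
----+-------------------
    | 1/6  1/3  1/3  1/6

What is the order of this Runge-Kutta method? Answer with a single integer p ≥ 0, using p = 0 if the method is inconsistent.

4

b = (1/6, 1/3, 1/3, 1/6)
c = (0, 1/2, 1/2, 1)
Ac = (0, 0, 1/4, 1/2)
Σ b_i: 1/6·1 + 1/3·1 + 1/3·1 + 1/6·1 = 1 ✓
b·c: 1/3·1/2 + 1/3·1/2 + 1/6·1 = 1/2 ✓
b·c²: 1/3·1/4 + 1/3·1/4 + 1/6·1 = 1/3 ✓
b·Ac: 1/3·1/4 + 1/6·1/2 = 1/6 ✓
b·c³: 1/3·1/8 + 1/3·1/8 + 1/6·1 = 1/4 ✓
b·(c∘Ac): 1/3·1/8 + 1/6·1/2 = 1/8 ✓
b·Ac²: 1/3·1/8 + 1/6·1/4 = 1/12 ✓
b·A²c: 1/6·1/4 = 1/24 ✓; 4 stages ⇒ order 4.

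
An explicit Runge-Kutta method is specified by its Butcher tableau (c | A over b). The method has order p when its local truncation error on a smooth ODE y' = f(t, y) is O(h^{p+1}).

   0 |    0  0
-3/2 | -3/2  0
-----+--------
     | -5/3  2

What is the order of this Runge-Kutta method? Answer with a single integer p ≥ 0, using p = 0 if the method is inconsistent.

0

b = (-5/3, 2)
c = (0, -3/2)
Σ b_i: (-5/3)·1 + 2·1 = 1/3 ≠ 1 ⇒ order 0.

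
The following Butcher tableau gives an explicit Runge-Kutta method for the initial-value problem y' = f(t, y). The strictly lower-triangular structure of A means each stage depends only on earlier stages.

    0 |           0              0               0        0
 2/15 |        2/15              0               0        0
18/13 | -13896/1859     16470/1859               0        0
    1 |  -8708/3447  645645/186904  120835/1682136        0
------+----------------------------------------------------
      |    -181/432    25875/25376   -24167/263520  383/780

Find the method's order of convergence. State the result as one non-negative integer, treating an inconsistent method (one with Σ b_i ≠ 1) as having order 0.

b = (-181/432, 25875/25376, -24167/263520, 383/780)
c = (0, 2/15, 18/13, 1)
Ac = (0, 0, 2196/1859, 429/766)
Σ b_i: (-181/432)·1 + 25875/25376·1 + (-24167/263520)·1 + 383/780·1 = 1 ✓
b·c: 25875/25376·2/15 + (-24167/263520)·18/13 + 383/780·1 = 1/2 ✓
b·c²: 25875/25376·4/225 + (-24167/263520)·324/169 + 383/780·1 = 1/3 ✓
b·Ac: (-24167/263520)·2196/1859 + 383/780·429/766 = 1/6 ✓
b·c³: 25875/25376·8/3375 + (-24167/263520)·5832/2197 + 383/780·1 = 1/4 ✓
b·(c∘Ac): (-24167/263520)·39528/24167 + 383/780·429/766 = 1/8 ✓
b·Ac²: (-24167/263520)·1464/9295 + 383/780·1144/5745 = 1/12 ✓
b·A²c: 383/780·65/766 = 1/24 ✓; 4 stages ⇒ order 4.

4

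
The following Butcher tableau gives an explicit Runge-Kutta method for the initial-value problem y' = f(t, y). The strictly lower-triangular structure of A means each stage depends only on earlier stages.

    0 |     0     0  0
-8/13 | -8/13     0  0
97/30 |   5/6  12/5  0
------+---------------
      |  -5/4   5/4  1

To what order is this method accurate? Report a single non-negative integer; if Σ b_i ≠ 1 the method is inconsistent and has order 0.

1

b = (-5/4, 5/4, 1)
c = (0, -8/13, 97/30)
Ac = (0, 0, -96/65)
Σ b_i: (-5/4)·1 + 5/4·1 + 1·1 = 1 ✓
b·c: 5/4·(-8/13) + 1·97/30 = 961/390 ≠ 1/2 ⇒ order 1.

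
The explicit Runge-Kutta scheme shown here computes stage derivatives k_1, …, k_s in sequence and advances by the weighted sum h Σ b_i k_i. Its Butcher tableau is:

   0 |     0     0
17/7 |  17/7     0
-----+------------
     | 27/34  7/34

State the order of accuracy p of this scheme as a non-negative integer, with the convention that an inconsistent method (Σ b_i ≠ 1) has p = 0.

b = (27/34, 7/34)
c = (0, 17/7)
Σ b_i: 27/34·1 + 7/34·1 = 1 ✓
b·c: 7/34·17/7 = 1/2 ✓; 2 stages ⇒ order 2.

2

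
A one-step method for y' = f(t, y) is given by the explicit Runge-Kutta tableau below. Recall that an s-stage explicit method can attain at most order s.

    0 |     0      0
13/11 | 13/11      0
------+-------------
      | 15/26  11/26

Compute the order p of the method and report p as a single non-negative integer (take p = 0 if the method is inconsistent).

b = (15/26, 11/26)
c = (0, 13/11)
Σ b_i: 15/26·1 + 11/26·1 = 1 ✓
b·c: 11/26·13/11 = 1/2 ✓; 2 stages ⇒ order 2.

2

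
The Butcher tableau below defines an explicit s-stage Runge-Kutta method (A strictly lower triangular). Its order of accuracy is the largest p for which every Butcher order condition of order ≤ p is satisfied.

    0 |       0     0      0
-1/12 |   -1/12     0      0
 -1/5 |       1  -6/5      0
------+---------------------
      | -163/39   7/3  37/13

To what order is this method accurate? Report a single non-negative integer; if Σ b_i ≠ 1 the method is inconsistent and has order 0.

b = (-163/39, 7/3, 37/13)
c = (0, -1/12, -1/5)
Ac = (0, 0, 1/10)
Σ b_i: (-163/39)·1 + 7/3·1 + 37/13·1 = 1 ✓
b·c: 7/3·(-1/12) + 37/13·(-1/5) = -1787/2340 ≠ 1/2 ⇒ order 1.

1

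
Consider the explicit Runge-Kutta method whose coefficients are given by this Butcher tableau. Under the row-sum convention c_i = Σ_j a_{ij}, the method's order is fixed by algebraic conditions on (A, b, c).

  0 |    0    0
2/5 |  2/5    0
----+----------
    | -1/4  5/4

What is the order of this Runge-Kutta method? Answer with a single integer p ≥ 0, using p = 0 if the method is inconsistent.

b = (-1/4, 5/4)
c = (0, 2/5)
Σ b_i: (-1/4)·1 + 5/4·1 = 1 ✓
b·c: 5/4·2/5 = 1/2 ✓; 2 stages ⇒ order 2.

2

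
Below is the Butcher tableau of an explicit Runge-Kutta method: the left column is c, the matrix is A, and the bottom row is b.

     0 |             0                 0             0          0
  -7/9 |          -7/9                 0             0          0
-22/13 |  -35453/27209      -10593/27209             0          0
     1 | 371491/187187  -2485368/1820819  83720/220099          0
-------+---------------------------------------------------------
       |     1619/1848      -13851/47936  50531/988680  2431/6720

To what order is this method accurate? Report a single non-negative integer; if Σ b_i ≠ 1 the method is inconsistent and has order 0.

4

b = (1619/1848, -13851/47936, 50531/988680, 2431/6720)
c = (0, -7/9, -22/13, 1)
Ac = (0, 0, 1177/3887, 1016/2431)
Σ b_i: 1619/1848·1 + (-13851/47936)·1 + 50531/988680·1 + 2431/6720·1 = 1 ✓
b·c: (-13851/47936)·(-7/9) + 50531/988680·(-22/13) + 2431/6720·1 = 1/2 ✓
b·c²: (-13851/47936)·49/81 + 50531/988680·484/169 + 2431/6720·1 = 1/3 ✓
b·Ac: 50531/988680·1177/3887 + 2431/6720·1016/2431 = 1/6 ✓
b·c³: (-13851/47936)·(-343/729) + 50531/988680·(-10648/2197) + 2431/6720·1 = 1/4 ✓
b·(c∘Ac): 50531/988680·(-25894/50531) + 2431/6720·1016/2431 = 1/8 ✓
b·Ac²: 50531/988680·(-8239/34983) + 2431/6720·5768/21879 = 1/12 ✓
b·A²c: 2431/6720·280/2431 = 1/24 ✓; 4 stages ⇒ order 4.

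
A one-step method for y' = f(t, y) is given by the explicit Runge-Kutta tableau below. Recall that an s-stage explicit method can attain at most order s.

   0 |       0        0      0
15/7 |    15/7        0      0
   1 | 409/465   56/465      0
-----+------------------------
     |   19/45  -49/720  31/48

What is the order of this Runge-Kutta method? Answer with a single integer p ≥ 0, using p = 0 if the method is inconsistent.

b = (19/45, -49/720, 31/48)
c = (0, 15/7, 1)
Ac = (0, 0, 8/31)
Σ b_i: 19/45·1 + (-49/720)·1 + 31/48·1 = 1 ✓
b·c: (-49/720)·15/7 + 31/48·1 = 1/2 ✓
b·c²: (-49/720)·225/49 + 31/48·1 = 1/3 ✓
b·Ac: 31/48·8/31 = 1/6 ✓; 3 stages ⇒ order 3.

3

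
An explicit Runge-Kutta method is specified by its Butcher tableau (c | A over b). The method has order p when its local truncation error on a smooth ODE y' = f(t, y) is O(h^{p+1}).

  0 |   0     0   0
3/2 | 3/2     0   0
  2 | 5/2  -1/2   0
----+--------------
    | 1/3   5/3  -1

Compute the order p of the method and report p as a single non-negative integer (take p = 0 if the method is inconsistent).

2

b = (1/3, 5/3, -1)
c = (0, 3/2, 2)
Ac = (0, 0, -3/4)
Σ b_i: 1/3·1 + 5/3·1 + (-1)·1 = 1 ✓
b·c: 5/3·3/2 + (-1)·2 = 1/2 ✓
b·c²: 5/3·9/4 + (-1)·4 = -1/4 ≠ 1/3 ⇒ order 2.
b·Ac: (-1)·(-3/4) = 3/4 ≠ 1/6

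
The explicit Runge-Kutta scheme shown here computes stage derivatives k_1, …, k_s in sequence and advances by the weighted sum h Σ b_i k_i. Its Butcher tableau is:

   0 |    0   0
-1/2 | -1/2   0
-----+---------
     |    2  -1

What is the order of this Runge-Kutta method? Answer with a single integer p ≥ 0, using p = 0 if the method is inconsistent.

b = (2, -1)
c = (0, -1/2)
Σ b_i: 2·1 + (-1)·1 = 1 ✓
b·c: (-1)·(-1/2) = 1/2 ✓; 2 stages ⇒ order 2.

2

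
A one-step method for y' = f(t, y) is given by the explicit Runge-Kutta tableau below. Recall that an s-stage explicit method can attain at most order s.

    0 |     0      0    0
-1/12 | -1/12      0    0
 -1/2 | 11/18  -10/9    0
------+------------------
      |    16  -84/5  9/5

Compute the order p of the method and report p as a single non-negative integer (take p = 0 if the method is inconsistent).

3

b = (16, -84/5, 9/5)
c = (0, -1/12, -1/2)
Ac = (0, 0, 5/54)
Σ b_i: 16·1 + (-84/5)·1 + 9/5·1 = 1 ✓
b·c: (-84/5)·(-1/12) + 9/5·(-1/2) = 1/2 ✓
b·c²: (-84/5)·1/144 + 9/5·1/4 = 1/3 ✓
b·Ac: 9/5·5/54 = 1/6 ✓; 3 stages ⇒ order 3.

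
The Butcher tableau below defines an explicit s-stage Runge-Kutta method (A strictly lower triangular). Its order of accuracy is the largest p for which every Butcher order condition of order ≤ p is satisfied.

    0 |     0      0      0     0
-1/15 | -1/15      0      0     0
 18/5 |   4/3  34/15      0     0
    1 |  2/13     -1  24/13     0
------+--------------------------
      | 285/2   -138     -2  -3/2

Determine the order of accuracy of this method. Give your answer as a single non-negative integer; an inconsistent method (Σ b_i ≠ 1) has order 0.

2

b = (285/2, -138, -2, -3/2)
c = (0, -1/15, 18/5, 1)
Ac = (0, 0, -34/225, 1309/195)
Σ b_i: 285/2·1 + (-138)·1 + (-2)·1 + (-3/2)·1 = 1 ✓
b·c: (-138)·(-1/15) + (-2)·18/5 + (-3/2)·1 = 1/2 ✓
b·c²: (-138)·1/225 + (-2)·324/25 + (-3/2)·1 = -841/30 ≠ 1/3 ⇒ order 2.
b·Ac: (-2)·(-34/225) + (-3/2)·1309/195 = -57137/5850 ≠ 1/6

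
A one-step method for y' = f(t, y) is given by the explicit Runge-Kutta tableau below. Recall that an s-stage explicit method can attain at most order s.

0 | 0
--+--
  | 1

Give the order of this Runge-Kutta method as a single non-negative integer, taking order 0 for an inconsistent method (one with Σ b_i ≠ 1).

1

b = (1)
c = (0)
Σ b_i: 1·1 = 1 ✓; 1 stage ⇒ order 1.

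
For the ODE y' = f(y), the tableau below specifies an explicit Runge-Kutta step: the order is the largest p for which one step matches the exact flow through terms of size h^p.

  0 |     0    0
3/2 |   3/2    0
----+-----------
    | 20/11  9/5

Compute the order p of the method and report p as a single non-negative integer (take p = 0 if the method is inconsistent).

b = (20/11, 9/5)
c = (0, 3/2)
Σ b_i: 20/11·1 + 9/5·1 = 199/55 ≠ 1 ⇒ order 0.

0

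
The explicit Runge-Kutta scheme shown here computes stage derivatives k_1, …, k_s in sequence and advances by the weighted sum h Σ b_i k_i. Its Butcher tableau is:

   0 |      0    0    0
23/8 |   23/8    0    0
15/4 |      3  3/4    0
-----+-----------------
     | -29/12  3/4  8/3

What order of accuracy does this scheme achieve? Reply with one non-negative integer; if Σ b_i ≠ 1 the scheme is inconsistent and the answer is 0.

b = (-29/12, 3/4, 8/3)
c = (0, 23/8, 15/4)
Ac = (0, 0, 69/32)
Σ b_i: (-29/12)·1 + 3/4·1 + 8/3·1 = 1 ✓
b·c: 3/4·23/8 + 8/3·15/4 = 389/32 ≠ 1/2 ⇒ order 1.

1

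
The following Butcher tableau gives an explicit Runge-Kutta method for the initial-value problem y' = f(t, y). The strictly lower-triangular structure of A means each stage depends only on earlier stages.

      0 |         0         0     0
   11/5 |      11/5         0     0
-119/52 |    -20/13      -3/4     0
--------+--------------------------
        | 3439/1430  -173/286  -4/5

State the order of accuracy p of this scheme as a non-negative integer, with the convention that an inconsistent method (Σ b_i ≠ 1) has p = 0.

2

b = (3439/1430, -173/286, -4/5)
c = (0, 11/5, -119/52)
Ac = (0, 0, -33/20)
Σ b_i: 3439/1430·1 + (-173/286)·1 + (-4/5)·1 = 1 ✓
b·c: (-173/286)·11/5 + (-4/5)·(-119/52) = 1/2 ✓
b·c²: (-173/286)·121/25 + (-4/5)·14161/2704 = -120283/16900 ≠ 1/3 ⇒ order 2.
b·Ac: (-4/5)·(-33/20) = 33/25 ≠ 1/6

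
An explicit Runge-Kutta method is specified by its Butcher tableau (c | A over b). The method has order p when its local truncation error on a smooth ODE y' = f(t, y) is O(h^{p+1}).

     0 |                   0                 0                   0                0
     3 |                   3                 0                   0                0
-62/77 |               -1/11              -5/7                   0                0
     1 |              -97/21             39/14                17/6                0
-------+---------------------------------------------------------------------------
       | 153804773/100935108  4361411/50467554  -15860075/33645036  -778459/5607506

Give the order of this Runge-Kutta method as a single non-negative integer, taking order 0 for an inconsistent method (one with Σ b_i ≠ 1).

3

b = (153804773/100935108, 4361411/50467554, -15860075/33645036, -778459/5607506)
c = (0, 3, -62/77, 1)
Ac = (0, 0, -15/7, 401/66)
Σ b_i: 153804773/100935108·1 + 4361411/50467554·1 + (-15860075/33645036)·1 + (-778459/5607506)·1 = 1 ✓
b·c: 4361411/50467554·3 + (-15860075/33645036)·(-62/77) + (-778459/5607506)·1 = 1/2 ✓
b·c²: 4361411/50467554·9 + (-15860075/33645036)·3844/5929 + (-778459/5607506)·1 = 1/3 ✓
b·Ac: (-15860075/33645036)·(-15/7) + (-778459/5607506)·401/66 = 1/6 ✓
b·c³: 4361411/50467554·27 + (-15860075/33645036)·(-238328/456533) + (-778459/5607506)·1 = 1580698747/647666943 ≠ 1/4 ⇒ order 3.
b·(c∘Ac): (-15860075/33645036)·930/539 + (-778459/5607506)·401/66 = -55743619/33645036 ≠ 1/8
b·Ac²: (-15860075/33645036)·(-45/7) + (-778459/5607506)·957239/35574 = -3196921729/4533668601 ≠ 1/12
b·A²c: (-778459/5607506)·(-85/14) = 66169015/78505084 ≠ 1/24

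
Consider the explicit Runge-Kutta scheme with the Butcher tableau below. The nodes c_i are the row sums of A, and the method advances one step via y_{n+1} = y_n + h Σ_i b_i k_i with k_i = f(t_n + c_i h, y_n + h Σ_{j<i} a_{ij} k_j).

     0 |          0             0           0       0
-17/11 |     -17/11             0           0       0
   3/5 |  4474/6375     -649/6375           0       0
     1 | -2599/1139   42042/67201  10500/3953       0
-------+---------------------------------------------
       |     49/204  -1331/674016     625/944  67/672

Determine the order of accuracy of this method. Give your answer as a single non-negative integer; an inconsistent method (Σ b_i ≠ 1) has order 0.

4

b = (49/204, -1331/674016, 625/944, 67/672)
c = (0, -17/11, 3/5, 1)
Ac = (0, 0, 59/375, 42/67)
Σ b_i: 49/204·1 + (-1331/674016)·1 + 625/944·1 + 67/672·1 = 1 ✓
b·c: (-1331/674016)·(-17/11) + 625/944·3/5 + 67/672·1 = 1/2 ✓
b·c²: (-1331/674016)·289/121 + 625/944·9/25 + 67/672·1 = 1/3 ✓
b·Ac: 625/944·59/375 + 67/672·42/67 = 1/6 ✓
b·c³: (-1331/674016)·(-4913/1331) + 625/944·27/125 + 67/672·1 = 1/4 ✓
b·(c∘Ac): 625/944·59/625 + 67/672·42/67 = 1/8 ✓
b·Ac²: 625/944·(-1003/4125) + 67/672·1806/737 = 1/12 ✓
b·A²c: 67/672·28/67 = 1/24 ✓; 4 stages ⇒ order 4.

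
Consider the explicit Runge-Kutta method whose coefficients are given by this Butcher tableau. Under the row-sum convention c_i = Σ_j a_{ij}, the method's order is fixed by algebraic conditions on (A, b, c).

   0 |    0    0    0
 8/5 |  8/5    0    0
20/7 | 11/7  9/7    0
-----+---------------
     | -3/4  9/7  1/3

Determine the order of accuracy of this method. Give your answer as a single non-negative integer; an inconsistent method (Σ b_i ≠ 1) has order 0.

b = (-3/4, 9/7, 1/3)
c = (0, 8/5, 20/7)
Ac = (0, 0, 72/35)
Σ b_i: (-3/4)·1 + 9/7·1 + 1/3·1 = 73/84 ≠ 1 ⇒ order 0.

0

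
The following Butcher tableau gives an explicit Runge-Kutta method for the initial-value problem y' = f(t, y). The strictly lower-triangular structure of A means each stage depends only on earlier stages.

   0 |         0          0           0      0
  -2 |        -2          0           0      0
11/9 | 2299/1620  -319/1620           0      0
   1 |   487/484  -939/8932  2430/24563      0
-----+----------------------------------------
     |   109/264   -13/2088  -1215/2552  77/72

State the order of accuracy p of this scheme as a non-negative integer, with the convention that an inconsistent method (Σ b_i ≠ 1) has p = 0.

b = (109/264, -13/2088, -1215/2552, 77/72)
c = (0, -2, 11/9, 1)
Ac = (0, 0, 319/810, 51/154)
Σ b_i: 109/264·1 + (-13/2088)·1 + (-1215/2552)·1 + 77/72·1 = 1 ✓
b·c: (-13/2088)·(-2) + (-1215/2552)·11/9 + 77/72·1 = 1/2 ✓
b·c²: (-13/2088)·4 + (-1215/2552)·121/81 + 77/72·1 = 1/3 ✓
b·Ac: (-1215/2552)·319/810 + 77/72·51/154 = 1/6 ✓
b·c³: (-13/2088)·(-8) + (-1215/2552)·1331/729 + 77/72·1 = 1/4 ✓
b·(c∘Ac): (-1215/2552)·3509/7290 + 77/72·51/154 = 1/8 ✓
b·Ac²: (-1215/2552)·(-319/405) + 77/72·(-3/11) = 1/12 ✓
b·A²c: 77/72·3/77 = 1/24 ✓; 4 stages ⇒ order 4.

4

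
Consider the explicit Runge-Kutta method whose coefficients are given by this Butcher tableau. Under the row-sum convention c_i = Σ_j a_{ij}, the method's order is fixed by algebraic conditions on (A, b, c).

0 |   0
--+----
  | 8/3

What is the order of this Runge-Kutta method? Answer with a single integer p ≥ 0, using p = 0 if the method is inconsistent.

b = (8/3)
c = (0)
Σ b_i: 8/3·1 = 8/3 ≠ 1 ⇒ order 0.

0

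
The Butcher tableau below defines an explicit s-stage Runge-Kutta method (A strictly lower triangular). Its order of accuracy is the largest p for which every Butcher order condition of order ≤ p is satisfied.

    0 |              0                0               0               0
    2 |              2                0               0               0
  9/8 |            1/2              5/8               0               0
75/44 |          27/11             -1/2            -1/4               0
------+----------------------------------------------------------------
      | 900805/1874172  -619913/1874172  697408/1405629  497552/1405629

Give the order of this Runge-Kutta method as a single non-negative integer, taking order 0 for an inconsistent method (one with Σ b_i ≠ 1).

3

b = (900805/1874172, -619913/1874172, 697408/1405629, 497552/1405629)
c = (0, 2, 9/8, 75/44)
Ac = (0, 0, 5/4, -41/32)
Σ b_i: 900805/1874172·1 + (-619913/1874172)·1 + 697408/1405629·1 + 497552/1405629·1 = 1 ✓
b·c: (-619913/1874172)·2 + 697408/1405629·9/8 + 497552/1405629·75/44 = 1/2 ✓
b·c²: (-619913/1874172)·4 + 697408/1405629·81/64 + 497552/1405629·5625/1936 = 1/3 ✓
b·Ac: 697408/1405629·5/4 + 497552/1405629·(-41/32) = 1/6 ✓
b·c³: (-619913/1874172)·8 + 697408/1405629·729/512 + 497552/1405629·421875/85184 = -7695757/41231784 ≠ 1/4 ⇒ order 3.
b·(c∘Ac): 697408/1405629·45/32 + 497552/1405629·(-3075/1408) = -282395/3748344 ≠ 1/8
b·Ac²: 697408/1405629·5/2 + 497552/1405629·(-593/256) = 3151933/7496688 ≠ 1/12
b·A²c: 497552/1405629·(-5/16) = -155485/1405629 ≠ 1/24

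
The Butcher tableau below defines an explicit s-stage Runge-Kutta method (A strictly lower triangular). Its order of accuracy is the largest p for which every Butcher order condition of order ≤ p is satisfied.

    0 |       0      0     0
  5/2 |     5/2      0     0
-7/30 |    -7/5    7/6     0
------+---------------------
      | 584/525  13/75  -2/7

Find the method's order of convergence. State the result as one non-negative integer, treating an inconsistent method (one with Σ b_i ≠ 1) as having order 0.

2

b = (584/525, 13/75, -2/7)
c = (0, 5/2, -7/30)
Ac = (0, 0, 35/12)
Σ b_i: 584/525·1 + 13/75·1 + (-2/7)·1 = 1 ✓
b·c: 13/75·5/2 + (-2/7)·(-7/30) = 1/2 ✓
b·c²: 13/75·25/4 + (-2/7)·49/900 = 961/900 ≠ 1/3 ⇒ order 2.
b·Ac: (-2/7)·35/12 = -5/6 ≠ 1/6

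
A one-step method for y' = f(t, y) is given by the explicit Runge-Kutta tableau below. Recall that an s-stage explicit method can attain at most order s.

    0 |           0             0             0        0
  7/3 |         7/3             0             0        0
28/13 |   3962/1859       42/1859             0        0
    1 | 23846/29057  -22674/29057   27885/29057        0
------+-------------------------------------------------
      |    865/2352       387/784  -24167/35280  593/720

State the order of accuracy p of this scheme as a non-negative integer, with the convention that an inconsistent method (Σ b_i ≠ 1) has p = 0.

4

b = (865/2352, 387/784, -24167/35280, 593/720)
c = (0, 7/3, 28/13, 1)
Ac = (0, 0, 98/1859, 146/593)
Σ b_i: 865/2352·1 + 387/784·1 + (-24167/35280)·1 + 593/720·1 = 1 ✓
b·c: 387/784·7/3 + (-24167/35280)·28/13 + 593/720·1 = 1/2 ✓
b·c²: 387/784·49/9 + (-24167/35280)·784/169 + 593/720·1 = 1/3 ✓
b·Ac: (-24167/35280)·98/1859 + 593/720·146/593 = 1/6 ✓
b·c³: 387/784·343/27 + (-24167/35280)·21952/2197 + 593/720·1 = 1/4 ✓
b·(c∘Ac): (-24167/35280)·2744/24167 + 593/720·146/593 = 1/8 ✓
b·Ac²: (-24167/35280)·686/5577 + 593/720·362/1779 = 1/12 ✓
b·A²c: 593/720·30/593 = 1/24 ✓; 4 stages ⇒ order 4.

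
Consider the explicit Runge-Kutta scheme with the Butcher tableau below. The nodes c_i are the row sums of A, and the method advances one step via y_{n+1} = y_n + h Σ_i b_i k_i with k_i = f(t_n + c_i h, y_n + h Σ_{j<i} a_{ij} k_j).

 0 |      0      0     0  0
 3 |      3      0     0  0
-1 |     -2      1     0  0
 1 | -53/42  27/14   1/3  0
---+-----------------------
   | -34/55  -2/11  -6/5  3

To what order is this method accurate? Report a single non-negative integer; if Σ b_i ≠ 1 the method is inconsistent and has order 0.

b = (-34/55, -2/11, -6/5, 3)
c = (0, 3, -1, 1)
Ac = (0, 0, 3, 229/42)
Σ b_i: (-34/55)·1 + (-2/11)·1 + (-6/5)·1 + 3·1 = 1 ✓
b·c: (-2/11)·3 + (-6/5)·(-1) + 3·1 = 201/55 ≠ 1/2 ⇒ order 1.

1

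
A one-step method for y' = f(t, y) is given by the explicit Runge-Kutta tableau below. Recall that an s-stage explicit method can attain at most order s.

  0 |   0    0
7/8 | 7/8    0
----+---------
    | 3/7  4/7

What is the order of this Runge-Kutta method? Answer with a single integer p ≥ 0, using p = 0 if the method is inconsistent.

b = (3/7, 4/7)
c = (0, 7/8)
Σ b_i: 3/7·1 + 4/7·1 = 1 ✓
b·c: 4/7·7/8 = 1/2 ✓; 2 stages ⇒ order 2.

2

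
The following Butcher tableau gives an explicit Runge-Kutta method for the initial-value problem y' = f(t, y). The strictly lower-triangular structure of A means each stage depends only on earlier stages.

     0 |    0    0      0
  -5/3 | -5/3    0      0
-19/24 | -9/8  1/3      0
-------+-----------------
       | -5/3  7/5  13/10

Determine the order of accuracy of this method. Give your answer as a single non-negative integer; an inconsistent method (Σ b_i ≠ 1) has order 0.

b = (-5/3, 7/5, 13/10)
c = (0, -5/3, -19/24)
Ac = (0, 0, -5/9)
Σ b_i: (-5/3)·1 + 7/5·1 + 13/10·1 = 31/30 ≠ 1 ⇒ order 0.

0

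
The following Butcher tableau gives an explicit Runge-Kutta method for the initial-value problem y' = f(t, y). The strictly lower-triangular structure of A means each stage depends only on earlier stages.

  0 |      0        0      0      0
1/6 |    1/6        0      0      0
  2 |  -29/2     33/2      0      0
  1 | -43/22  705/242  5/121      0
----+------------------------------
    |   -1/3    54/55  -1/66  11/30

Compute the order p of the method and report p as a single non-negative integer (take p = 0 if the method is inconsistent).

b = (-1/3, 54/55, -1/66, 11/30)
c = (0, 1/6, 2, 1)
Ac = (0, 0, 11/4, 25/44)
Σ b_i: (-1/3)·1 + 54/55·1 + (-1/66)·1 + 11/30·1 = 1 ✓
b·c: 54/55·1/6 + (-1/66)·2 + 11/30·1 = 1/2 ✓
b·c²: 54/55·1/36 + (-1/66)·4 + 11/30·1 = 1/3 ✓
b·Ac: (-1/66)·11/4 + 11/30·25/44 = 1/6 ✓
b·c³: 54/55·1/216 + (-1/66)·8 + 11/30·1 = 1/4 ✓
b·(c∘Ac): (-1/66)·11/2 + 11/30·25/44 = 1/8 ✓
b·Ac²: (-1/66)·11/24 + 11/30·65/264 = 1/12 ✓
b·A²c: 11/30·5/44 = 1/24 ✓; 4 stages ⇒ order 4.

4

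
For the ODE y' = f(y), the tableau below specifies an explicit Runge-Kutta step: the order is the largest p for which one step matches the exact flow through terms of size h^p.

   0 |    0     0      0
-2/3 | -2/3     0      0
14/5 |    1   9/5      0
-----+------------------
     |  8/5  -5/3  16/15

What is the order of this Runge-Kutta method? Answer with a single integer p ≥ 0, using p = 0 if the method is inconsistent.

1

b = (8/5, -5/3, 16/15)
c = (0, -2/3, 14/5)
Ac = (0, 0, -6/5)
Σ b_i: 8/5·1 + (-5/3)·1 + 16/15·1 = 1 ✓
b·c: (-5/3)·(-2/3) + 16/15·14/5 = 922/225 ≠ 1/2 ⇒ order 1.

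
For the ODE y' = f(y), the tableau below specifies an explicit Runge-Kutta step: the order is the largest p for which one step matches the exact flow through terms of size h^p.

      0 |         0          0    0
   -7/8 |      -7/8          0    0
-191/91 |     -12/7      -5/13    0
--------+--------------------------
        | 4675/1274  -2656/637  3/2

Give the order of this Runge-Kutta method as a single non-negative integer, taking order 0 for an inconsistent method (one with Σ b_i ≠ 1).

2

b = (4675/1274, -2656/637, 3/2)
c = (0, -7/8, -191/91)
Ac = (0, 0, 35/104)
Σ b_i: 4675/1274·1 + (-2656/637)·1 + 3/2·1 = 1 ✓
b·c: (-2656/637)·(-7/8) + 3/2·(-191/91) = 1/2 ✓
b·c²: (-2656/637)·49/64 + 3/2·36481/8281 = 28286/8281 ≠ 1/3 ⇒ order 2.
b·Ac: 3/2·35/104 = 105/208 ≠ 1/6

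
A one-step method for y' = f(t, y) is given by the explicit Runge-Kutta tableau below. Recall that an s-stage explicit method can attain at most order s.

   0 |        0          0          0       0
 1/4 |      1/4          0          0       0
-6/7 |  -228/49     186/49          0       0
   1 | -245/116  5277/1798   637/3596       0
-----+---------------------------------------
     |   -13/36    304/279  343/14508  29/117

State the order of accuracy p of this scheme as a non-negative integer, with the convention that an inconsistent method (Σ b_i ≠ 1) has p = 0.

4

b = (-13/36, 304/279, 343/14508, 29/117)
c = (0, 1/4, -6/7, 1)
Ac = (0, 0, 93/98, 135/232)
Σ b_i: (-13/36)·1 + 304/279·1 + 343/14508·1 + 29/117·1 = 1 ✓
b·c: 304/279·1/4 + 343/14508·(-6/7) + 29/117·1 = 1/2 ✓
b·c²: 304/279·1/16 + 343/14508·36/49 + 29/117·1 = 1/3 ✓
b·Ac: 343/14508·93/98 + 29/117·135/232 = 1/6 ✓
b·c³: 304/279·1/64 + 343/14508·(-216/343) + 29/117·1 = 1/4 ✓
b·(c∘Ac): 343/14508·(-279/343) + 29/117·135/232 = 1/8 ✓
b·Ac²: 343/14508·93/392 + 29/117·291/928 = 1/12 ✓
b·A²c: 29/117·39/232 = 1/24 ✓; 4 stages ⇒ order 4.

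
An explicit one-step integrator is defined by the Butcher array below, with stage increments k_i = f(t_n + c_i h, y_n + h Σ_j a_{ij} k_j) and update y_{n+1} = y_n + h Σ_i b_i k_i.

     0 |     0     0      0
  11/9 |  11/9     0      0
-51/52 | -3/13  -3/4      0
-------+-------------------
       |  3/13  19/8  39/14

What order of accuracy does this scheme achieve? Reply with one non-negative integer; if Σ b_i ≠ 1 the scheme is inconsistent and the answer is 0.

b = (3/13, 19/8, 39/14)
c = (0, 11/9, -51/52)
Ac = (0, 0, -11/12)
Σ b_i: 3/13·1 + 19/8·1 + 39/14·1 = 3925/728 ≠ 1 ⇒ order 0.

0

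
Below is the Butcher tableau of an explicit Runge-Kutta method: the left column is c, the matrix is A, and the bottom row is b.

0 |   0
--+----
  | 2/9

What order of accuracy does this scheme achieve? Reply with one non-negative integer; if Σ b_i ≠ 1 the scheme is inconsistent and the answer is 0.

b = (2/9)
c = (0)
Σ b_i: 2/9·1 = 2/9 ≠ 1 ⇒ order 0.

0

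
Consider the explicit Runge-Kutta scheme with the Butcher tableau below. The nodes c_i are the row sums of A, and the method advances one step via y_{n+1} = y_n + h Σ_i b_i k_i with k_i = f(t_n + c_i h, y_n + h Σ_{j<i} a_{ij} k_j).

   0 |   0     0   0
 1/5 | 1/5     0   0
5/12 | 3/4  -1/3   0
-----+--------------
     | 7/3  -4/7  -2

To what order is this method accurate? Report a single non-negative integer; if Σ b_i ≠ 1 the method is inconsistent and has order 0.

0

b = (7/3, -4/7, -2)
c = (0, 1/5, 5/12)
Ac = (0, 0, -1/15)
Σ b_i: 7/3·1 + (-4/7)·1 + (-2)·1 = -5/21 ≠ 1 ⇒ order 0.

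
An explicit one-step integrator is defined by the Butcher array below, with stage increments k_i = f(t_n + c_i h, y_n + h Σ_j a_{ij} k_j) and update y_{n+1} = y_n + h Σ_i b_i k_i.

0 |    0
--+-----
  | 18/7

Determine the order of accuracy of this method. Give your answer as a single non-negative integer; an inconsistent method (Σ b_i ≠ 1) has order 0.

b = (18/7)
c = (0)
Σ b_i: 18/7·1 = 18/7 ≠ 1 ⇒ order 0.

0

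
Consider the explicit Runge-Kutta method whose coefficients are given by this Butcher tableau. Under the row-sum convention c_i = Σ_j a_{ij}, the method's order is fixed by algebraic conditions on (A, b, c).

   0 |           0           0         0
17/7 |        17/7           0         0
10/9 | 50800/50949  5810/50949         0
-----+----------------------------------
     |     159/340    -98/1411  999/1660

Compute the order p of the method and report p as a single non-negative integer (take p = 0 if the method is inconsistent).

3

b = (159/340, -98/1411, 999/1660)
c = (0, 17/7, 10/9)
Ac = (0, 0, 830/2997)
Σ b_i: 159/340·1 + (-98/1411)·1 + 999/1660·1 = 1 ✓
b·c: (-98/1411)·17/7 + 999/1660·10/9 = 1/2 ✓
b·c²: (-98/1411)·289/49 + 999/1660·100/81 = 1/3 ✓
b·Ac: 999/1660·830/2997 = 1/6 ✓; 3 stages ⇒ order 3.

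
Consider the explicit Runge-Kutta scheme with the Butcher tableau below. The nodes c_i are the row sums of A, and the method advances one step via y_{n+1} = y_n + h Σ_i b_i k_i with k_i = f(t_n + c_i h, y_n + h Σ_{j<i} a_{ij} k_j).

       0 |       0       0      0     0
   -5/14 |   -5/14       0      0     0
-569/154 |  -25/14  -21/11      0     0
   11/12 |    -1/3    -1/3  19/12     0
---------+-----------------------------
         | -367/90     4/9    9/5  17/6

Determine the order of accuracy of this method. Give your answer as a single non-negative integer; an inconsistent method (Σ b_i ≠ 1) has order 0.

b = (-367/90, 4/9, 9/5, 17/6)
c = (0, -5/14, -569/154, 11/12)
Ac = (0, 0, 15/22, -1513/264)
Σ b_i: (-367/90)·1 + 4/9·1 + 9/5·1 + 17/6·1 = 1 ✓
b·c: 4/9·(-5/14) + 9/5·(-569/154) + 17/6·11/12 = -116761/27720 ≠ 1/2 ⇒ order 1.

1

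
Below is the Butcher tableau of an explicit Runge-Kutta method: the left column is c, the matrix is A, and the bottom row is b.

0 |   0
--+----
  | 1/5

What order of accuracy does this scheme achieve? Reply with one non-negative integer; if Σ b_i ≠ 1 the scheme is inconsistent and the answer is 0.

b = (1/5)
c = (0)
Σ b_i: 1/5·1 = 1/5 ≠ 1 ⇒ order 0.

0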